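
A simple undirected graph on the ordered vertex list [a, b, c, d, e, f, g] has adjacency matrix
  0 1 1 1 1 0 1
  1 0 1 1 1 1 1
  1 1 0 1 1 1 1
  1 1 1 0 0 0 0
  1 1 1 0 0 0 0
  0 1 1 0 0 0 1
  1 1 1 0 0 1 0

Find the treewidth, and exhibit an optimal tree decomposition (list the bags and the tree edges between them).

The largest bag has 4 vertices, giving width 3; this decomposition certifies tw(G) ≤ 3. On the other hand G contains the 4-clique {a, b, c, d}. A clique must lie in a single bag of any decomposition, so no decomposition can have width below 3. Combining the bounds, tw(G) = 3.

Treewidth 3.
One optimal decomposition is:
Bags: B1 = {a, b, c, g}  B2 = {b, c, f, g}  B3 = {a, b, c, d}  B4 = {a, b, c, e}
Tree: B1–B2, B1–B3, B3–B4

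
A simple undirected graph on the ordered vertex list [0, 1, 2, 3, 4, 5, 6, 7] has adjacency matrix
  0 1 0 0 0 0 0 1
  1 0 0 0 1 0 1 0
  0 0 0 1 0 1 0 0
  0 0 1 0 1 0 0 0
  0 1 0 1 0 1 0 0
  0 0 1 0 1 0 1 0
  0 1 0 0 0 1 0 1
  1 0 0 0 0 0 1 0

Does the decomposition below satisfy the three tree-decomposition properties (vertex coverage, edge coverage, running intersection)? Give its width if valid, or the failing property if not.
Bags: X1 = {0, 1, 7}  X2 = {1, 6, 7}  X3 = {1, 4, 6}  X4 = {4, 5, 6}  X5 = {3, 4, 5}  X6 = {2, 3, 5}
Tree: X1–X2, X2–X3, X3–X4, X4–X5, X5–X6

Checking the three conditions: (i) the bags cover all of {0, 1, 2, 3, 4, 5, 6, 7}; (ii) for each edge, some bag contains both endpoints; (iii) the bags containing any fixed vertex form a subtree. All hold, so the decomposition is valid with width 3 − 1 = 2.

Yes; width 2.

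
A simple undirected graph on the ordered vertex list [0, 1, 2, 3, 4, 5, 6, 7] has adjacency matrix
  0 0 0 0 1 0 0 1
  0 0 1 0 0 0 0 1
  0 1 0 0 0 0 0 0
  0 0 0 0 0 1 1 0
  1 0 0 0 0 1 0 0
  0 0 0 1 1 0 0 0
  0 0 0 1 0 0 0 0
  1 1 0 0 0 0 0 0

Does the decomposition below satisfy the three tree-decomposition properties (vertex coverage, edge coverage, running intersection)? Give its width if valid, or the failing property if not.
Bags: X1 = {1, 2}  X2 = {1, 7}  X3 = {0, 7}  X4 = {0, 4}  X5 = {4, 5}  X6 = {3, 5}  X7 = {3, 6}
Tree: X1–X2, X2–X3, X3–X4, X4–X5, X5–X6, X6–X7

Every vertex of G appears in some bag (union = {0, 1, 2, 3, 4, 5, 6, 7}); every edge is covered by a bag; and for each vertex v the set of bags containing v is connected in the bag tree. The decomposition is therefore valid. The largest bag has 2 vertices, so the width is 1.

Yes; width 1.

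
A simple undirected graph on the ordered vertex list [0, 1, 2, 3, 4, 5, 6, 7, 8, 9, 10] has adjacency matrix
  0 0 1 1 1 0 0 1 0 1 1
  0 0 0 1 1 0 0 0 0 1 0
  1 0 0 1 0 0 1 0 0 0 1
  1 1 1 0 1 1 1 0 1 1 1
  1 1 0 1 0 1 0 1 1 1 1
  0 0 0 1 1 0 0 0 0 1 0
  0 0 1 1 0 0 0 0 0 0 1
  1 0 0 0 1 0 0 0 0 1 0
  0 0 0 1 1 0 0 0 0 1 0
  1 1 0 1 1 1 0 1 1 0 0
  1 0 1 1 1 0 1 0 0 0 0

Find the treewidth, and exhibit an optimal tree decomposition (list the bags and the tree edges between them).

The largest bag has 4 vertices, giving width 3; this decomposition certifies tw(G) ≤ 3. On the other hand G contains the 4-clique {0, 2, 3, 10}. A clique must lie in a single bag of any decomposition, so no decomposition can have width below 3. Therefore the treewidth is 3.

Treewidth 3.
One such decomposition:
Bags: B1 = {0, 3, 4, 9}  B2 = {3, 4, 5, 9}  B3 = {3, 4, 8, 9}  B4 = {0, 4, 7, 9}  B5 = {0, 3, 4, 10}  B6 = {0, 2, 3, 10}  B7 = {2, 3, 6, 10}  B8 = {1, 3, 4, 9}
Tree: B1–B2, B2–B3, B1–B4, B1–B5, B5–B6, B6–B7, B1–B8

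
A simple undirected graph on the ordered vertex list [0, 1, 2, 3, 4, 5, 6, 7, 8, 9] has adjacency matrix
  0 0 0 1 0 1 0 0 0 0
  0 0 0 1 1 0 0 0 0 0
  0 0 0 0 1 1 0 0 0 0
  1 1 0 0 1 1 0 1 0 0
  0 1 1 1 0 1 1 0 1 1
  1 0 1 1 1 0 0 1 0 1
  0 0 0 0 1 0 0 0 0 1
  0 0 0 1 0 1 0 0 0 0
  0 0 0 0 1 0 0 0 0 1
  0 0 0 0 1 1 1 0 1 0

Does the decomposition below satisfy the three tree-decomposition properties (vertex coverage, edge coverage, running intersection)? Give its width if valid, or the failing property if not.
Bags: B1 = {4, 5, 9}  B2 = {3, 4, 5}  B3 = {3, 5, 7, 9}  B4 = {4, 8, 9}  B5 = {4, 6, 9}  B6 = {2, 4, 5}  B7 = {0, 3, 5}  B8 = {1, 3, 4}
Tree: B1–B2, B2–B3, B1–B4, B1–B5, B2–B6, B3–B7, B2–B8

No — bags containing vertex 9 are not connected in the tree.

A tree decomposition must satisfy three properties: every vertex lies in some bag; for every edge, both endpoints lie together in some bag; and for every vertex, the bags containing it form a connected subtree. Here bags containing vertex 9 are not connected in the tree, so the decomposition is invalid.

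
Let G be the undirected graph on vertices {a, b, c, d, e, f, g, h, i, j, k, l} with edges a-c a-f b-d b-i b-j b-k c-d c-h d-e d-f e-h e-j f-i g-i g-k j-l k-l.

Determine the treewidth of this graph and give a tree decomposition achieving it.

Treewidth 3.
Bags: B1 = {g, j, k, l}  B2 = {b, g, j, k}  B3 = {b, g, i, j}  B4 = {b, e, i, j}  B5 = {b, d, e, i}  B6 = {d, e, f, i}  B7 = {d, e, f, h}  B8 = {c, d, f, h}  B9 = {a, c, f, h}
Tree: B1–B2, B2–B3, B3–B4, B4–B5, B5–B6, B6–B7, B7–B8, B8–B9

Every bag has size at most 4, so the width is 4 − 1 = 3 and tw(G) ≤ 3. For the lower bound: the 4 vertex sets {g,k,l}, {j}, {b}, {d,e,f,i} are disjoint, each induces a connected subgraph, and every pair is joined by at least one edge of G. Contracting each set to a single vertex therefore yields K_{4} as a minor, and since treewidth is minor-monotone, tw(G) ≥ tw(K_{4}) = 3. Combining the bounds, tw(G) = 3.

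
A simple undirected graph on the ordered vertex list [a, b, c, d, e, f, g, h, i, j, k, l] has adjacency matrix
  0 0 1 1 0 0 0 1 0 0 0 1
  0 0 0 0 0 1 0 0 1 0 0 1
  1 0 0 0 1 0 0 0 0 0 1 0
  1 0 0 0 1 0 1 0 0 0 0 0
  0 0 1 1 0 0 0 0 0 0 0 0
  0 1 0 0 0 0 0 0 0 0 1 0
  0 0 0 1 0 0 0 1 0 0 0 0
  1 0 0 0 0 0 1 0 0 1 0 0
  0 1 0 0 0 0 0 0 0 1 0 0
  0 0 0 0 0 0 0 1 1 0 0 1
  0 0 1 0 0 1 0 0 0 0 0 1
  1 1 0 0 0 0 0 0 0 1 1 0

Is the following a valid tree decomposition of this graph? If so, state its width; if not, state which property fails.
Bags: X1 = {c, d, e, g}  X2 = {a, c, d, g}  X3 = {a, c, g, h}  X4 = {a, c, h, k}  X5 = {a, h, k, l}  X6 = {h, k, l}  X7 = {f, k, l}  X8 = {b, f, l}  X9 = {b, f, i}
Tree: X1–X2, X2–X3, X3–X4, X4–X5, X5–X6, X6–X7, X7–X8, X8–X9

A tree decomposition must satisfy three properties: every vertex lies in some bag; for every edge, both endpoints lie together in some bag; and for every vertex, the bags containing it form a connected subtree. Here vertex j appears in no bag, so the decomposition is invalid.

No — vertex j appears in no bag.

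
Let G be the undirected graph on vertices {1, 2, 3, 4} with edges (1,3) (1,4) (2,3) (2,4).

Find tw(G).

A width-2 tree decomposition is:
Bags: B1 = {1, 2, 4}  B2 = {1, 2, 3}
Tree: B1–B2
Every bag has size at most 3, so the width is 3 − 1 = 2 and tw(G) ≤ 2. The edges 1–4–2–3–1 form a cycle, so G is not a tree and its treewidth is at least 2. Combining the bounds, tw(G) = 2.

2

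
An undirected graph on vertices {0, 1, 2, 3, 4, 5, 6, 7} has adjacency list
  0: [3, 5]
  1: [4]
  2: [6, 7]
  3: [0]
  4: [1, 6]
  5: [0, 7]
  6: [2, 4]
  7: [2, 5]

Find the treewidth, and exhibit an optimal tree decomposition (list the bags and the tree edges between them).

Each bag holds 2 vertices, so the decomposition has width 1, which upper-bounds the treewidth. Any graph with an edge has treewidth ≥ 1, and G has the edge 1–4. Therefore the treewidth is 1.

Treewidth 1.
One such decomposition:
Bags: B1 = {1, 4}  B2 = {4, 6}  B3 = {2, 6}  B4 = {2, 7}  B5 = {5, 7}  B6 = {0, 5}  B7 = {0, 3}
Tree: B1–B2, B2–B3, B3–B4, B4–B5, B5–B6, B6–B7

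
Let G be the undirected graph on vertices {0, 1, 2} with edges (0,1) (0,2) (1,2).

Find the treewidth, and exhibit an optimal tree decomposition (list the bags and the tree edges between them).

Treewidth 2.
Bags: B1 = {0, 1, 2}
Tree: (single bag)

With just one bag of size 3, the width is 3 − 1 = 2, so tw(G) ≤ 2. For the lower bound, the 3 vertices {0, 1, 2} are pairwise adjacent, and any tree decomposition puts a clique entirely inside one bag — forcing width ≥ 2. Therefore the treewidth is 2.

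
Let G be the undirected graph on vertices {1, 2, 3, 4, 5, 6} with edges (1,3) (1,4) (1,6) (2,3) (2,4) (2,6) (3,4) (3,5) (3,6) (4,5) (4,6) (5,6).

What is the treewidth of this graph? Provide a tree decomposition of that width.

Every bag has size at most 4, so the width is 4 − 1 = 3 and tw(G) ≤ 3. Conversely, {1, 3, 4, 6} is a clique of size 4, and the vertices of any clique must share a bag in every tree decomposition; so some bag has ≥ 4 vertices and tw(G) ≥ 3. The upper and lower bounds meet at 3, so that is the treewidth.

Treewidth 3.
One such decomposition:
Bags: B1 = {1, 3, 4, 6}  B2 = {2, 3, 4, 6}  B3 = {3, 4, 5, 6}
Tree: B1–B2, B1–B3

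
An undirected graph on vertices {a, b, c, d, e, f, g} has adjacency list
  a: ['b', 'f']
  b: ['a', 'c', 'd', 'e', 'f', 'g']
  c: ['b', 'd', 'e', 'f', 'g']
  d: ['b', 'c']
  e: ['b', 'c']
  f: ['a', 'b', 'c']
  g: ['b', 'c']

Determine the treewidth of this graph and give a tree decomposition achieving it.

Every bag has size at most 3, so the width is 3 − 1 = 2 and tw(G) ≤ 2. On the other hand G contains the 3-clique {b, c, d}. A clique must lie in a single bag of any decomposition, so no decomposition can have width below 2. Therefore the treewidth is 2.

Treewidth 2.
One such decomposition:
Bags: B1 = {b, c, f}  B2 = {b, c, e}  B3 = {b, c, g}  B4 = {b, c, d}  B5 = {a, b, f}
Tree: B1–B2, B2–B3, B1–B4, B1–B5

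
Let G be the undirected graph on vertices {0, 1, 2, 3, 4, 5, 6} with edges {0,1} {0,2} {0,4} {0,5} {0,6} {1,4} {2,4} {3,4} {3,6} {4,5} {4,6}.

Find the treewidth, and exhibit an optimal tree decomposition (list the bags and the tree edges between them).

Each bag holds 3 vertices, so the decomposition has width 2, which upper-bounds the treewidth. For the lower bound, the 3 vertices {0, 1, 4} are pairwise adjacent, and any tree decomposition puts a clique entirely inside one bag — forcing width ≥ 2. Therefore the treewidth is 2.

Treewidth 2.
One optimal decomposition is:
Bags: B1 = {0, 4, 6}  B2 = {0, 2, 4}  B3 = {0, 4, 5}  B4 = {3, 4, 6}  B5 = {0, 1, 4}
Tree: B1–B2, B2–B3, B1–B4, B1–B5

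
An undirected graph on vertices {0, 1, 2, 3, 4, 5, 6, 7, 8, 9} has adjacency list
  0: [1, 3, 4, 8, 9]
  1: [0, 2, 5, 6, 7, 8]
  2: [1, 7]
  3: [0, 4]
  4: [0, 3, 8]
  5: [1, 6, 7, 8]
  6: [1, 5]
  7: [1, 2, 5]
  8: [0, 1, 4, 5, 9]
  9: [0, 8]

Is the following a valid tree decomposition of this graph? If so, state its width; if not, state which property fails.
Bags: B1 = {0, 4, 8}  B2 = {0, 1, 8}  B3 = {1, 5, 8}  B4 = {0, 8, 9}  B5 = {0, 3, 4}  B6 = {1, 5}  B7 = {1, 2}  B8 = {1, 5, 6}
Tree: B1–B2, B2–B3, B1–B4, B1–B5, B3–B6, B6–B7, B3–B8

No — vertex 7 appears in no bag.

A tree decomposition must satisfy three properties: every vertex lies in some bag; for every edge, both endpoints lie together in some bag; and for every vertex, the bags containing it form a connected subtree. Here vertex 7 appears in no bag, so the decomposition is invalid.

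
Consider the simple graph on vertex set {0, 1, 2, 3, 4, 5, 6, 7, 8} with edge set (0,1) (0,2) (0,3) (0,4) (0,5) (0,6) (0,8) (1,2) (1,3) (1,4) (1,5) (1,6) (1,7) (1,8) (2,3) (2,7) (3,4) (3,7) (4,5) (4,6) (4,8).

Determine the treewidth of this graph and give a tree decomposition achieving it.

Treewidth 3.
One optimal decomposition is:
Bags: B1 = {0, 1, 2, 3}  B2 = {0, 1, 3, 4}  B3 = {0, 1, 4, 6}  B4 = {1, 2, 3, 7}  B5 = {0, 1, 4, 8}  B6 = {0, 1, 4, 5}
Tree: B1–B2, B2–B3, B1–B4, B2–B5, B5–B6

The largest bag has 4 vertices, giving width 3; this decomposition certifies tw(G) ≤ 3. Conversely, {0, 1, 2, 3} is a clique of size 4, and the vertices of any clique must share a bag in every tree decomposition; so some bag has ≥ 4 vertices and tw(G) ≥ 3. Hence tw(G) = 3 exactly.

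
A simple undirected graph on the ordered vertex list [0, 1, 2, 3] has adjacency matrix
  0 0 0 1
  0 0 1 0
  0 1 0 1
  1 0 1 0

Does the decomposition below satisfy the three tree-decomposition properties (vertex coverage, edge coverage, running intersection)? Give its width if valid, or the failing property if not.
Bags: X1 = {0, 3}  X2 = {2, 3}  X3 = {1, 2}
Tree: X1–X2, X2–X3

Yes; width 1.

Vertex coverage: the bags together contain {0, 1, 2, 3}, the full vertex set. Edge coverage: each edge of G has both endpoints in at least one bag. Running intersection: for every vertex, the bags containing it form a connected subtree. All three properties hold, so this is a valid tree decomposition of width max|bag| − 1 = 1, and hence tw(G) ≤ 1.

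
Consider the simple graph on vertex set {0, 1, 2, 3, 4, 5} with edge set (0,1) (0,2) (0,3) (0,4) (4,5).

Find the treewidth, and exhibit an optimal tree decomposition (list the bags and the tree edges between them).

Treewidth 1.
One optimal decomposition is:
Bags: B1 = {0, 2}  B2 = {0, 3}  B3 = {0, 4}  B4 = {0, 1}  B5 = {4, 5}
Tree: B1–B2, B1–B3, B3–B4, B3–B5

Every bag has size at most 2, so the width is 2 − 1 = 1 and tw(G) ≤ 1. G has an edge, so its treewidth is at least 1. Hence tw(G) = 1 exactly.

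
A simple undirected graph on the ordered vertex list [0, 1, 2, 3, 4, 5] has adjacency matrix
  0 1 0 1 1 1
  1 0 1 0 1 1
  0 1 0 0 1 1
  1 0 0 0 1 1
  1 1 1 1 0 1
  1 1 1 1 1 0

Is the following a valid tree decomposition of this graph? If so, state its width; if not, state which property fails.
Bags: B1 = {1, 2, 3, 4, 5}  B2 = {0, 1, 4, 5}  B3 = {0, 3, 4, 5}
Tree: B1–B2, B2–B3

No — bags containing vertex 3 are not connected in the tree.

A tree decomposition must satisfy three properties: every vertex lies in some bag; for every edge, both endpoints lie together in some bag; and for every vertex, the bags containing it form a connected subtree. Here bags containing vertex 3 are not connected in the tree, so the decomposition is invalid.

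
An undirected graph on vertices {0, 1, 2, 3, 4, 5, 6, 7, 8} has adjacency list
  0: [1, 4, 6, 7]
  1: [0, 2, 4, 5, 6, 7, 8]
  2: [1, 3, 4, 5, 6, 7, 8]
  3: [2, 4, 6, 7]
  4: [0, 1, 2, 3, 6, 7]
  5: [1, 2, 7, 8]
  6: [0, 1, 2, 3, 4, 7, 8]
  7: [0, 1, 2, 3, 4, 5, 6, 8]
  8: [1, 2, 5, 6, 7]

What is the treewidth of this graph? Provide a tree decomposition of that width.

Treewidth 4.
One such decomposition:
Bags: B1 = {1, 2, 4, 6, 7}  B2 = {1, 2, 6, 7, 8}  B3 = {2, 3, 4, 6, 7}  B4 = {1, 2, 5, 7, 8}  B5 = {0, 1, 4, 6, 7}
Tree: B1–B2, B1–B3, B2–B4, B1–B5

Every bag has size at most 5, so the width is 5 − 1 = 4 and tw(G) ≤ 4. On the other hand G contains the 5-clique {0, 1, 4, 6, 7}. A clique must lie in a single bag of any decomposition, so no decomposition can have width below 4. Combining the bounds, tw(G) = 4.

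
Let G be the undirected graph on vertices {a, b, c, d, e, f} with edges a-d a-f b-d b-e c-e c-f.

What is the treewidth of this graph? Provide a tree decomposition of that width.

Treewidth 2.
One optimal decomposition is:
Bags: B1 = {a, d, f}  B2 = {b, d, f}  B3 = {b, e, f}  B4 = {c, e, f}
Tree: B1–B2, B2–B3, B3–B4

The largest bag has 3 vertices, giving width 2; this decomposition certifies tw(G) ≤ 2. The edges f–a–d–b–e–c–f form a cycle, so G is not a tree and its treewidth is at least 2. The upper and lower bounds meet at 2, so that is the treewidth.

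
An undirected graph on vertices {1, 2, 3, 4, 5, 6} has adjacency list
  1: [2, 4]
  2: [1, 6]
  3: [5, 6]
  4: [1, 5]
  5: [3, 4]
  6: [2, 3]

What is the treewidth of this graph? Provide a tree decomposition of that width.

Treewidth 2.
One optimal decomposition is:
Bags: B1 = {2, 3, 6}  B2 = {1, 2, 3}  B3 = {1, 3, 4}  B4 = {3, 4, 5}
Tree: B1–B2, B2–B3, B3–B4

Each bag holds 3 vertices, so the decomposition has width 2, which upper-bounds the treewidth. The edges 3–6–2–1–4–5–3 form a cycle, so G is not a tree and its treewidth is at least 2. Combining the bounds, tw(G) = 2.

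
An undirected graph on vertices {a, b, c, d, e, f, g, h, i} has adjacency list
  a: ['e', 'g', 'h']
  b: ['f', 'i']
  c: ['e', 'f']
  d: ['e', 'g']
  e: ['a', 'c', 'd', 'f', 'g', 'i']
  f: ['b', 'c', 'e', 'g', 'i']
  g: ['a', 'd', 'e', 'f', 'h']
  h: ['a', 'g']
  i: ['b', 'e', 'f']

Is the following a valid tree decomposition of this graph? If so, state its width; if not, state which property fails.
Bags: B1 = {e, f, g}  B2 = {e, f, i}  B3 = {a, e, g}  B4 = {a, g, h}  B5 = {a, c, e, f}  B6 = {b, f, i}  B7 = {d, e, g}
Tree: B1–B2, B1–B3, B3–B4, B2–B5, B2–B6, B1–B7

A tree decomposition must satisfy three properties: every vertex lies in some bag; for every edge, both endpoints lie together in some bag; and for every vertex, the bags containing it form a connected subtree. Here bags containing vertex a are not connected in the tree, so the decomposition is invalid.

No — bags containing vertex a are not connected in the tree.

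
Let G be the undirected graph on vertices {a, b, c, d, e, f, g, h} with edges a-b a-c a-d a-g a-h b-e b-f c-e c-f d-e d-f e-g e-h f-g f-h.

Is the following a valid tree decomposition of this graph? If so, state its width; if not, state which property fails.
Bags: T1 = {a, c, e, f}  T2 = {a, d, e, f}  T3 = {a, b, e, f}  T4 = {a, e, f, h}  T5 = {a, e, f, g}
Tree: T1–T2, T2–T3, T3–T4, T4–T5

Yes; width 3.

Checking the three conditions: (i) the bags cover all of {a, b, c, d, e, f, g, h}; (ii) for each edge, some bag contains both endpoints; (iii) the bags containing any fixed vertex form a subtree. All hold, so the decomposition is valid with width 4 − 1 = 3.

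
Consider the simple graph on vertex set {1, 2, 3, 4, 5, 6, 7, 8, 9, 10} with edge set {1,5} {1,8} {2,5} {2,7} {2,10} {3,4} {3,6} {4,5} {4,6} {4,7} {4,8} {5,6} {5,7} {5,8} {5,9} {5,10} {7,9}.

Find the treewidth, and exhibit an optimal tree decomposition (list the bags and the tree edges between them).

Each bag holds 3 vertices, so the decomposition has width 2, which upper-bounds the treewidth. On the other hand G contains the 3-clique {3, 4, 6}. A clique must lie in a single bag of any decomposition, so no decomposition can have width below 2. Combining the bounds, tw(G) = 2.

Treewidth 2.
Bags: B1 = {4, 5, 7}  B2 = {5, 7, 9}  B3 = {4, 5, 8}  B4 = {4, 5, 6}  B5 = {2, 5, 7}  B6 = {3, 4, 6}  B7 = {1, 5, 8}  B8 = {2, 5, 10}
Tree: B1–B2, B1–B3, B1–B4, B1–B5, B4–B6, B3–B7, B5–B8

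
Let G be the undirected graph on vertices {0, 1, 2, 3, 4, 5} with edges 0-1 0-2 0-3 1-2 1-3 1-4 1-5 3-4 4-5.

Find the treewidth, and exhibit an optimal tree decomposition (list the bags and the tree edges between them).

Every bag has size at most 3, so the width is 3 − 1 = 2 and tw(G) ≤ 2. For the lower bound, the 3 vertices {0, 1, 2} are pairwise adjacent, and any tree decomposition puts a clique entirely inside one bag — forcing width ≥ 2. The upper and lower bounds meet at 2, so that is the treewidth.

Treewidth 2.
One optimal decomposition is:
Bags: B1 = {1, 4, 5}  B2 = {1, 3, 4}  B3 = {0, 1, 3}  B4 = {0, 1, 2}
Tree: B1–B2, B2–B3, B3–B4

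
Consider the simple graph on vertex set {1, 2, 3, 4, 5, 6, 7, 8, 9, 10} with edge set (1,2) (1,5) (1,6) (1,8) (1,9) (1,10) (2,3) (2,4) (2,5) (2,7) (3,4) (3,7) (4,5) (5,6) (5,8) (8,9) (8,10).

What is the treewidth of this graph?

A width-2 tree decomposition is:
Bags: B1 = {2, 4, 5}  B2 = {1, 2, 5}  B3 = {1, 5, 8}  B4 = {1, 8, 10}  B5 = {2, 3, 4}  B6 = {1, 8, 9}  B7 = {2, 3, 7}  B8 = {1, 5, 6}
Tree: B1–B2, B2–B3, B3–B4, B1–B5, B4–B6, B5–B7, B3–B8
The largest bag has 3 vertices, giving width 2; this decomposition certifies tw(G) ≤ 2. For the lower bound, the 3 vertices {1, 8, 9} are pairwise adjacent, and any tree decomposition puts a clique entirely inside one bag — forcing width ≥ 2. The upper and lower bounds meet at 2, so that is the treewidth.

2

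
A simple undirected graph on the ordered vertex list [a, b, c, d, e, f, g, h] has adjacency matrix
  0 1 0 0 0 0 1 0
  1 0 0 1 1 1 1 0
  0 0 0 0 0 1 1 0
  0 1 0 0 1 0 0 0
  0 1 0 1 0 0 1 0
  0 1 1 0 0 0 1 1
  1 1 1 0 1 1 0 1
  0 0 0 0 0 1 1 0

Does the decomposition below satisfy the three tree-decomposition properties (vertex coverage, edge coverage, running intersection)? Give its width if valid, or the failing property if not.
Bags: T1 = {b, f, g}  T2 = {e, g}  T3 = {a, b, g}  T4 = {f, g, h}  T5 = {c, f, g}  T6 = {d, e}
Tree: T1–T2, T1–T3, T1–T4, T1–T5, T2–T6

No — edge (b,e) lies in no bag.

A tree decomposition must satisfy three properties: every vertex lies in some bag; for every edge, both endpoints lie together in some bag; and for every vertex, the bags containing it form a connected subtree. Here edge (b,e) lies in no bag, so the decomposition is invalid.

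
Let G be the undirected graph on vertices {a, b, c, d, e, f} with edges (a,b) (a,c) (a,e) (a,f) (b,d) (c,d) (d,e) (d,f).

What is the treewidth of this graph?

2

A width-2 tree decomposition is:
Bags: B1 = {a, d, e}  B2 = {a, d, f}  B3 = {a, c, d}  B4 = {a, b, d}
Tree: B1–B2, B2–B3, B3–B4
Every bag has size at most 3, so the width is 3 − 1 = 2 and tw(G) ≤ 2. The edges a–e–d–f–a form a cycle, so G is not a tree and its treewidth is at least 2. Therefore the treewidth is 2.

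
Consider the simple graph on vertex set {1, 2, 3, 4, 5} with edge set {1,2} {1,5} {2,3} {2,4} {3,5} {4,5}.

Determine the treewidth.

2

A width-2 tree decomposition is:
Bags: B1 = {2, 4, 5}  B2 = {1, 2, 5}  B3 = {2, 3, 5}
Tree: B1–B2, B2–B3
Every bag has size at most 3, so the width is 3 − 1 = 2 and tw(G) ≤ 2. The edges 5–4–2–1–5 form a cycle, so G is not a tree and its treewidth is at least 2. Hence tw(G) = 2 exactly.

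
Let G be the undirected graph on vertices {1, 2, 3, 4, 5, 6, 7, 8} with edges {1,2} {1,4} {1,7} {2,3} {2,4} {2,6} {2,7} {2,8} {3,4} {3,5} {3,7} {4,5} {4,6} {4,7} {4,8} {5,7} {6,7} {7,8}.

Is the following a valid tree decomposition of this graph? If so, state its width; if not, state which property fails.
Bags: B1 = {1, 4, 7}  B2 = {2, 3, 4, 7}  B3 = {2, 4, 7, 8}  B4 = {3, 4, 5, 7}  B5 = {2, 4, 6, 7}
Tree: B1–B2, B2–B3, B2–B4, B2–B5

No — edge (2,1) lies in no bag.

A tree decomposition must satisfy three properties: every vertex lies in some bag; for every edge, both endpoints lie together in some bag; and for every vertex, the bags containing it form a connected subtree. Here edge (2,1) lies in no bag, so the decomposition is invalid.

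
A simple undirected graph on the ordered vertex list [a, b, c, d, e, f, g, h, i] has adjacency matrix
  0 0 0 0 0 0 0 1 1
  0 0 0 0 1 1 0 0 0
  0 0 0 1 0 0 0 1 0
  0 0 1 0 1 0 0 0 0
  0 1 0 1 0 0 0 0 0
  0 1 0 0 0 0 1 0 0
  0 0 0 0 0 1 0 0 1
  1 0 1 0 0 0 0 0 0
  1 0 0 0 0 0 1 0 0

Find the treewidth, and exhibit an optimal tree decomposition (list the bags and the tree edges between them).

Treewidth 2.
One such decomposition:
Bags: B1 = {f, g, i}  B2 = {a, f, i}  B3 = {a, f, h}  B4 = {c, f, h}  B5 = {c, d, f}  B6 = {d, e, f}  B7 = {b, e, f}
Tree: B1–B2, B2–B3, B3–B4, B4–B5, B5–B6, B6–B7

The largest bag has 3 vertices, giving width 2; this decomposition certifies tw(G) ≤ 2. For the lower bound, G contains the cycle f–g–i–a–h–c–d–e–b–f, so G is not a forest; only forests have treewidth ≤ 1, hence tw(G) ≥ 2. Combining the bounds, tw(G) = 2.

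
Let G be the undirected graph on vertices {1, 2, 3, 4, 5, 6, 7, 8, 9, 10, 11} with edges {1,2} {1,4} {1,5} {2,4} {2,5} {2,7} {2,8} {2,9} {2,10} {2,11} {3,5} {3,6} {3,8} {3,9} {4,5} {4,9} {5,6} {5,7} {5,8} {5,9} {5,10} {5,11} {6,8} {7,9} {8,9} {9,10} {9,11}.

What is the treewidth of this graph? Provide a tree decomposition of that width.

Each bag holds 4 vertices, so the decomposition has width 3, which upper-bounds the treewidth. Conversely, {1, 2, 4, 5} is a clique of size 4, and the vertices of any clique must share a bag in every tree decomposition; so some bag has ≥ 4 vertices and tw(G) ≥ 3. Hence tw(G) = 3 exactly.

Treewidth 3.
One optimal decomposition is:
Bags: B1 = {2, 4, 5, 9}  B2 = {2, 5, 8, 9}  B3 = {2, 5, 7, 9}  B4 = {3, 5, 8, 9}  B5 = {1, 2, 4, 5}  B6 = {2, 5, 9, 10}  B7 = {3, 5, 6, 8}  B8 = {2, 5, 9, 11}
Tree: B1–B2, B1–B3, B2–B4, B1–B5, B3–B6, B4–B7, B1–B8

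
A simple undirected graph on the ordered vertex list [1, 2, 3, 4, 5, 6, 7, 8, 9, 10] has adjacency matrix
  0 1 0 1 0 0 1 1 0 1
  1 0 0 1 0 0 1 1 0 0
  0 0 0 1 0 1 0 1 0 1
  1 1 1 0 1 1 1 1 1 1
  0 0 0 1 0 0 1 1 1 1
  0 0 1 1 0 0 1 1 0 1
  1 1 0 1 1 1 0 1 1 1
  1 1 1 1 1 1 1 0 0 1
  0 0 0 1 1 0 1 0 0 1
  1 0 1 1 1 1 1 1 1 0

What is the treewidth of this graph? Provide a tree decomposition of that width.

Each bag holds 5 vertices, so the decomposition has width 4, which upper-bounds the treewidth. Conversely, {3, 4, 6, 8, 10} is a clique of size 5, and the vertices of any clique must share a bag in every tree decomposition; so some bag has ≥ 5 vertices and tw(G) ≥ 4. The upper and lower bounds meet at 4, so that is the treewidth.

Treewidth 4.
One optimal decomposition is:
Bags: B1 = {4, 5, 7, 8, 10}  B2 = {1, 4, 7, 8, 10}  B3 = {4, 6, 7, 8, 10}  B4 = {1, 2, 4, 7, 8}  B5 = {4, 5, 7, 9, 10}  B6 = {3, 4, 6, 8, 10}
Tree: B1–B2, B2–B3, B2–B4, B1–B5, B3–B6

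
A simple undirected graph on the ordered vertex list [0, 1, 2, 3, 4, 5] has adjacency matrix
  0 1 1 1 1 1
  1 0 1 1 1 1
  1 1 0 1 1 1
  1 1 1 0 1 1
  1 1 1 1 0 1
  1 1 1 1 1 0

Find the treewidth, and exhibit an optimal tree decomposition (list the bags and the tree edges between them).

With just one bag of size 6, the width is 6 − 1 = 5, so tw(G) ≤ 5. Conversely, {0, 1, 2, 3, 4, 5} is a clique of size 6, and the vertices of any clique must share a bag in every tree decomposition; so some bag has ≥ 6 vertices and tw(G) ≥ 5. Therefore the treewidth is 5.

Treewidth 5.
Bags: B1 = {0, 1, 2, 3, 4, 5}
Tree: (single bag)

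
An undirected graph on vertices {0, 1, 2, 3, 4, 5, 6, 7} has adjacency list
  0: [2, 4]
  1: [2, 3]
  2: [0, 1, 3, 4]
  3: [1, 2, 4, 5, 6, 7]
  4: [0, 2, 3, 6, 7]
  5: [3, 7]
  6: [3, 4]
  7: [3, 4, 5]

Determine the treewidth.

A width-2 tree decomposition is:
Bags: B1 = {3, 5, 7}  B2 = {3, 4, 7}  B3 = {2, 3, 4}  B4 = {1, 2, 3}  B5 = {3, 4, 6}  B6 = {0, 2, 4}
Tree: B1–B2, B2–B3, B3–B4, B2–B5, B3–B6
The largest bag has 3 vertices, giving width 2; this decomposition certifies tw(G) ≤ 2. On the other hand G contains the 3-clique {0, 2, 4}. A clique must lie in a single bag of any decomposition, so no decomposition can have width below 2. The upper and lower bounds meet at 2, so that is the treewidth.

2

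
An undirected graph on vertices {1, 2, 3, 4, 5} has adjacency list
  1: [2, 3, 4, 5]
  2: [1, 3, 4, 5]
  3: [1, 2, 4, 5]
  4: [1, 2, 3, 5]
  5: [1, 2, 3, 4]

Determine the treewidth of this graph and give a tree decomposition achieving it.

With just one bag of size 5, the width is 5 − 1 = 4, so tw(G) ≤ 4. On the other hand G contains the 5-clique {1, 2, 3, 4, 5}. A clique must lie in a single bag of any decomposition, so no decomposition can have width below 4. Combining the bounds, tw(G) = 4.

Treewidth 4.
One such decomposition:
Bags: B1 = {1, 2, 3, 4, 5}
Tree: (single bag)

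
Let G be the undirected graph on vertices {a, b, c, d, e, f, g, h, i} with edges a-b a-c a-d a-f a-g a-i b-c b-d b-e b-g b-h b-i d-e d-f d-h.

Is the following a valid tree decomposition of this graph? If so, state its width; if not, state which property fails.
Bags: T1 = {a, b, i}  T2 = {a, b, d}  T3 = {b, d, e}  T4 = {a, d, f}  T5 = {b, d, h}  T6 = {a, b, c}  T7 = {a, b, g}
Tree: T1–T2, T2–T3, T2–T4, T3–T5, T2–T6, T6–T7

Yes; width 2.

Vertex coverage: the bags together contain {a, b, c, d, e, f, g, h, i}, the full vertex set. Edge coverage: each edge of G has both endpoints in at least one bag. Running intersection: for every vertex, the bags containing it form a connected subtree. All three properties hold, so this is a valid tree decomposition of width max|bag| − 1 = 2, and hence tw(G) ≤ 2.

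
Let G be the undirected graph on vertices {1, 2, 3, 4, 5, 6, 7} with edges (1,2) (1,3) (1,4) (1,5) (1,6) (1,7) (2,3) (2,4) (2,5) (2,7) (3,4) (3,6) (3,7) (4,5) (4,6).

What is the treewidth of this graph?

A width-3 tree decomposition is:
Bags: B1 = {1, 2, 3, 7}  B2 = {1, 2, 3, 4}  B3 = {1, 3, 4, 6}  B4 = {1, 2, 4, 5}
Tree: B1–B2, B2–B3, B2–B4
Each bag holds 4 vertices, so the decomposition has width 3, which upper-bounds the treewidth. On the other hand G contains the 4-clique {1, 2, 3, 4}. A clique must lie in a single bag of any decomposition, so no decomposition can have width below 3. Combining the bounds, tw(G) = 3.

3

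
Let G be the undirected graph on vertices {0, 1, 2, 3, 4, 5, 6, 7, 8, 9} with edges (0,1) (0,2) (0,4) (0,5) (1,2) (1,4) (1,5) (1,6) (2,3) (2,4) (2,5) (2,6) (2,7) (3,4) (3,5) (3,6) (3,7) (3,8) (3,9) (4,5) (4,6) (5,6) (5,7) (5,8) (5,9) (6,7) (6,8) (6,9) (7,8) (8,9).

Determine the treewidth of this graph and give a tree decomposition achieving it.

Each bag holds 5 vertices, so the decomposition has width 4, which upper-bounds the treewidth. For the lower bound, the 5 vertices {0, 1, 2, 4, 5} are pairwise adjacent, and any tree decomposition puts a clique entirely inside one bag — forcing width ≥ 4. Therefore the treewidth is 4.

Treewidth 4.
Bags: B1 = {2, 3, 4, 5, 6}  B2 = {1, 2, 4, 5, 6}  B3 = {2, 3, 5, 6, 7}  B4 = {3, 5, 6, 7, 8}  B5 = {0, 1, 2, 4, 5}  B6 = {3, 5, 6, 8, 9}
Tree: B1–B2, B1–B3, B3–B4, B2–B5, B4–B6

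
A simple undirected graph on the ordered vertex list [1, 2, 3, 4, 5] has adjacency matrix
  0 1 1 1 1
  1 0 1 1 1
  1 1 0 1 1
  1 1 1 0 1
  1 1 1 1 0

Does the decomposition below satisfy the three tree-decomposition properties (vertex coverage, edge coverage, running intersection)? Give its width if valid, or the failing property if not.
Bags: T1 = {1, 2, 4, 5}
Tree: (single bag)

No — vertex 3 appears in no bag.

A tree decomposition must satisfy three properties: every vertex lies in some bag; for every edge, both endpoints lie together in some bag; and for every vertex, the bags containing it form a connected subtree. Here vertex 3 appears in no bag, so the decomposition is invalid.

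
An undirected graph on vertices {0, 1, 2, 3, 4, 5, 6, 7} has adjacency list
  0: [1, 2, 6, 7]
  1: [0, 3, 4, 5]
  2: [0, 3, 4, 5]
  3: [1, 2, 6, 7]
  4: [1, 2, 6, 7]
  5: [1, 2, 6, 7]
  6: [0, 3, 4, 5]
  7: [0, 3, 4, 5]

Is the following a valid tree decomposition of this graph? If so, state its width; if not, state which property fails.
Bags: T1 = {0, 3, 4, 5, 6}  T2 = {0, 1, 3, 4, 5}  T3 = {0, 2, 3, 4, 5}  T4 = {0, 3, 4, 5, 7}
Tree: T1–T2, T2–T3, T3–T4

Every vertex of G appears in some bag (union = {0, 1, 2, 3, 4, 5, 6, 7}); every edge is covered by a bag; and for each vertex v the set of bags containing v is connected in the bag tree. The decomposition is therefore valid. The largest bag has 5 vertices, so the width is 4.

Yes; width 4.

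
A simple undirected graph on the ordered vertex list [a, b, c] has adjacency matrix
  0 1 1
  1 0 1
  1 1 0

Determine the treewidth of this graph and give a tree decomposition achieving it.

Treewidth 2.
One optimal decomposition is:
Bags: B1 = {a, b, c}
Tree: (single bag)

With just one bag of size 3, the width is 3 − 1 = 2, so tw(G) ≤ 2. For the lower bound, the 3 vertices {a, b, c} are pairwise adjacent, and any tree decomposition puts a clique entirely inside one bag — forcing width ≥ 2. Hence tw(G) = 2 exactly.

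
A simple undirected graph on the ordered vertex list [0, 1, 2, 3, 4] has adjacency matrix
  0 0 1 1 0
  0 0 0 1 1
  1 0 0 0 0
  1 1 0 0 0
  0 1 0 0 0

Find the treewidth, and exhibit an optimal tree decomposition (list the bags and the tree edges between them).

Treewidth 1.
One such decomposition:
Bags: B1 = {1, 4}  B2 = {1, 3}  B3 = {0, 3}  B4 = {0, 2}
Tree: B1–B2, B2–B3, B3–B4

Each bag holds 2 vertices, so the decomposition has width 1, which upper-bounds the treewidth. Any graph with an edge has treewidth ≥ 1, and G has the edge 4–1. Therefore the treewidth is 1.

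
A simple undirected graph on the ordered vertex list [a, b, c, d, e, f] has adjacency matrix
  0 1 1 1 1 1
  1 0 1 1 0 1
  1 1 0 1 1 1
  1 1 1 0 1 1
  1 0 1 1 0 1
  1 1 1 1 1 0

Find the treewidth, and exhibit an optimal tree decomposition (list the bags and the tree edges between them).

Treewidth 4.
One optimal decomposition is:
Bags: B1 = {a, b, c, d, f}  B2 = {a, c, d, e, f}
Tree: B1–B2

The largest bag has 5 vertices, giving width 4; this decomposition certifies tw(G) ≤ 4. On the other hand G contains the 5-clique {a, c, d, e, f}. A clique must lie in a single bag of any decomposition, so no decomposition can have width below 4. The upper and lower bounds meet at 4, so that is the treewidth.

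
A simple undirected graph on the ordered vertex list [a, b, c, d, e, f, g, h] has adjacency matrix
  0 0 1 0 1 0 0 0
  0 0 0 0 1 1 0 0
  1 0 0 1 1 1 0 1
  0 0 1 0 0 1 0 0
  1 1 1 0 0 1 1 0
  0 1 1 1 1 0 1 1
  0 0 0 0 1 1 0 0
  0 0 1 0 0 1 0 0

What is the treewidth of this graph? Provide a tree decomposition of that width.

Every bag has size at most 3, so the width is 3 − 1 = 2 and tw(G) ≤ 2. For the lower bound, the 3 vertices {a, c, e} are pairwise adjacent, and any tree decomposition puts a clique entirely inside one bag — forcing width ≥ 2. Therefore the treewidth is 2.

Treewidth 2.
Bags: B1 = {b, e, f}  B2 = {c, e, f}  B3 = {c, f, h}  B4 = {e, f, g}  B5 = {c, d, f}  B6 = {a, c, e}
Tree: B1–B2, B2–B3, B2–B4, B2–B5, B2–B6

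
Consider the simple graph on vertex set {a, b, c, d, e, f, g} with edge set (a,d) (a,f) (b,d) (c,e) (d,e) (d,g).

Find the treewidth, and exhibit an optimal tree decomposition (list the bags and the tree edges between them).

Every bag has size at most 2, so the width is 2 − 1 = 1 and tw(G) ≤ 1. Since G has at least one edge (e.g. d–a), it is not an edgeless graph, so tw(G) ≥ 1. Hence tw(G) = 1 exactly.

Treewidth 1.
Bags: B1 = {a, d}  B2 = {b, d}  B3 = {a, f}  B4 = {d, g}  B5 = {d, e}  B6 = {c, e}
Tree: B1–B2, B1–B3, B1–B4, B2–B5, B5–B6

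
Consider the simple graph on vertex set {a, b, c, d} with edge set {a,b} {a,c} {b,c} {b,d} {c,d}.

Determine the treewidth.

A width-2 tree decomposition is:
Bags: B1 = {a, b, c}  B2 = {b, c, d}
Tree: B1–B2
Each bag holds 3 vertices, so the decomposition has width 2, which upper-bounds the treewidth. Conversely, {b, c, d} is a clique of size 3, and the vertices of any clique must share a bag in every tree decomposition; so some bag has ≥ 3 vertices and tw(G) ≥ 2. The upper and lower bounds meet at 2, so that is the treewidth.

2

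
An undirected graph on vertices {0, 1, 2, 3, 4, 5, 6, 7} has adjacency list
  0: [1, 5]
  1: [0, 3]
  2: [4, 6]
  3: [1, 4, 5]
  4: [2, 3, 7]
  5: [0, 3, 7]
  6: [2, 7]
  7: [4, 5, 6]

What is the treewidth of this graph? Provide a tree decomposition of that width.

The largest bag has 3 vertices, giving width 2; this decomposition certifies tw(G) ≤ 2. The edges 2–6–7–4–2 form a cycle, so G is not a tree and its treewidth is at least 2. Therefore the treewidth is 2.

Treewidth 2.
Bags: B1 = {2, 4, 6}  B2 = {4, 6, 7}  B3 = {3, 4, 7}  B4 = {3, 5, 7}  B5 = {1, 3, 5}  B6 = {0, 1, 5}
Tree: B1–B2, B2–B3, B3–B4, B4–B5, B5–B6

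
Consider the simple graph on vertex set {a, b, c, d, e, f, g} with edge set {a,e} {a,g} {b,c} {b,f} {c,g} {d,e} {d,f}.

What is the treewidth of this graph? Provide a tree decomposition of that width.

Treewidth 2.
One such decomposition:
Bags: B1 = {a, c, g}  B2 = {a, b, c}  B3 = {a, b, f}  B4 = {a, d, f}  B5 = {a, d, e}
Tree: B1–B2, B2–B3, B3–B4, B4–B5

Each bag holds 3 vertices, so the decomposition has width 2, which upper-bounds the treewidth. The edges a–g–c–b–f–d–e–a form a cycle, so G is not a tree and its treewidth is at least 2. Hence tw(G) = 2 exactly.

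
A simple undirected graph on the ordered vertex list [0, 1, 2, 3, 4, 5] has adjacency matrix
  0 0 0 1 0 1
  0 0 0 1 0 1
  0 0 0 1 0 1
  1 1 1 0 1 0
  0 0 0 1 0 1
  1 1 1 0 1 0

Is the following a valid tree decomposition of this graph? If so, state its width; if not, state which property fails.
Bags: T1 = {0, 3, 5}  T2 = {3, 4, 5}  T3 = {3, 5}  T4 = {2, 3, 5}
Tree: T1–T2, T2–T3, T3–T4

No — vertex 1 appears in no bag.

A tree decomposition must satisfy three properties: every vertex lies in some bag; for every edge, both endpoints lie together in some bag; and for every vertex, the bags containing it form a connected subtree. Here vertex 1 appears in no bag, so the decomposition is invalid.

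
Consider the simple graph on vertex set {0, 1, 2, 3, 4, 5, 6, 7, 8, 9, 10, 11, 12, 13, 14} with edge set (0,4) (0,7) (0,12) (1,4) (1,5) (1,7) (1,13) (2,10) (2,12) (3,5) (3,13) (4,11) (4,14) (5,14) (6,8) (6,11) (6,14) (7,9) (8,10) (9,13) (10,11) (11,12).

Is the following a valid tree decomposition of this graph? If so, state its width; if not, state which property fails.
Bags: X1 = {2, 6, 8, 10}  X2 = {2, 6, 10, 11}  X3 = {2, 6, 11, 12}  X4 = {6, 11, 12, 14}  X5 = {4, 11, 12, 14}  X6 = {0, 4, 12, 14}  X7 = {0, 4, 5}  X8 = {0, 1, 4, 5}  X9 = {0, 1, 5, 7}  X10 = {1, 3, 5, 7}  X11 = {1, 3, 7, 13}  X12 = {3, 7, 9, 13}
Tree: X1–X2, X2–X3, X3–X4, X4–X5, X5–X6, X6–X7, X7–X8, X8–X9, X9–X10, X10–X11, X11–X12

No — edge (14,5) lies in no bag.

A tree decomposition must satisfy three properties: every vertex lies in some bag; for every edge, both endpoints lie together in some bag; and for every vertex, the bags containing it form a connected subtree. Here edge (14,5) lies in no bag, so the decomposition is invalid.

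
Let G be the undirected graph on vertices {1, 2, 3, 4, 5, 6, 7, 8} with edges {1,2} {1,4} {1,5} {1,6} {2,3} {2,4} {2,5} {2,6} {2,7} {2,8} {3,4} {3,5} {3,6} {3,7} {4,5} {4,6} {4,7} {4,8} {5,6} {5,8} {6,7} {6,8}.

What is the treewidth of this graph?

A width-4 tree decomposition is:
Bags: B1 = {2, 3, 4, 5, 6}  B2 = {2, 3, 4, 6, 7}  B3 = {2, 4, 5, 6, 8}  B4 = {1, 2, 4, 5, 6}
Tree: B1–B2, B1–B3, B1–B4
Each bag holds 5 vertices, so the decomposition has width 4, which upper-bounds the treewidth. On the other hand G contains the 5-clique {2, 4, 5, 6, 8}. A clique must lie in a single bag of any decomposition, so no decomposition can have width below 4. Hence tw(G) = 4 exactly.

4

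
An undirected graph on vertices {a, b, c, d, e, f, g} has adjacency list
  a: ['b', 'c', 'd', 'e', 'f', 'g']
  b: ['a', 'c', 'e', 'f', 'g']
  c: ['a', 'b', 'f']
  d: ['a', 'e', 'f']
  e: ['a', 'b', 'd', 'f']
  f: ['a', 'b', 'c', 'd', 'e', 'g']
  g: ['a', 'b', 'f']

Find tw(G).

3

A width-3 tree decomposition is:
Bags: B1 = {a, b, e, f}  B2 = {a, b, f, g}  B3 = {a, d, e, f}  B4 = {a, b, c, f}
Tree: B1–B2, B1–B3, B1–B4
Each bag holds 4 vertices, so the decomposition has width 3, which upper-bounds the treewidth. For the lower bound, the 4 vertices {a, d, e, f} are pairwise adjacent, and any tree decomposition puts a clique entirely inside one bag — forcing width ≥ 3. Therefore the treewidth is 3.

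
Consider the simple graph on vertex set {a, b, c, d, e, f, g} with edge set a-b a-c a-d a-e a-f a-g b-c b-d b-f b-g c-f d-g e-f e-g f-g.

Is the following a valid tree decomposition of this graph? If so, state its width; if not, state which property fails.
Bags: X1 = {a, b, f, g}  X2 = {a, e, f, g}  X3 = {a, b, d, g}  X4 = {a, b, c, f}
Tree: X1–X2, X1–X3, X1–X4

Yes; width 3.

Checking the three conditions: (i) the bags cover all of {a, b, c, d, e, f, g}; (ii) for each edge, some bag contains both endpoints; (iii) the bags containing any fixed vertex form a subtree. All hold, so the decomposition is valid with width 4 − 1 = 3.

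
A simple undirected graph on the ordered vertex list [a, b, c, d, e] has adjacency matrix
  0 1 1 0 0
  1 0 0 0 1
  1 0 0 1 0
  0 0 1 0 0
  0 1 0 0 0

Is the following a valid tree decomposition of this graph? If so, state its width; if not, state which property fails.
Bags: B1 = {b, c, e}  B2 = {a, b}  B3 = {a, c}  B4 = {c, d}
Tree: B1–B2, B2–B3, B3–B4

No — bags containing vertex c are not connected in the tree.

A tree decomposition must satisfy three properties: every vertex lies in some bag; for every edge, both endpoints lie together in some bag; and for every vertex, the bags containing it form a connected subtree. Here bags containing vertex c are not connected in the tree, so the decomposition is invalid.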